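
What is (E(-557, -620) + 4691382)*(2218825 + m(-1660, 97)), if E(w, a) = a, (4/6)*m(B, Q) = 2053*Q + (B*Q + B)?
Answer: 10664524804573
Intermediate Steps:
m(B, Q) = 3*B/2 + 6159*Q/2 + 3*B*Q/2 (m(B, Q) = 3*(2053*Q + (B*Q + B))/2 = 3*(2053*Q + (B + B*Q))/2 = 3*(B + 2053*Q + B*Q)/2 = 3*B/2 + 6159*Q/2 + 3*B*Q/2)
(E(-557, -620) + 4691382)*(2218825 + m(-1660, 97)) = (-620 + 4691382)*(2218825 + ((3/2)*(-1660) + (6159/2)*97 + (3/2)*(-1660)*97)) = 4690762*(2218825 + (-2490 + 597423/2 - 241530)) = 4690762*(2218825 + 109383/2) = 4690762*(4547033/2) = 10664524804573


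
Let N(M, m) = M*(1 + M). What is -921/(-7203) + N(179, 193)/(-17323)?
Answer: -72042059/41592523 ≈ -1.7321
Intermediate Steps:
-921/(-7203) + N(179, 193)/(-17323) = -921/(-7203) + (179*(1 + 179))/(-17323) = -921*(-1/7203) + (179*180)*(-1/17323) = 307/2401 + 32220*(-1/17323) = 307/2401 - 32220/17323 = -72042059/41592523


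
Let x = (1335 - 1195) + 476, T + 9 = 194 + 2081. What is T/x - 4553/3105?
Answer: 192331/86940 ≈ 2.2122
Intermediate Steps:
T = 2266 (T = -9 + (194 + 2081) = -9 + 2275 = 2266)
x = 616 (x = 140 + 476 = 616)
T/x - 4553/3105 = 2266/616 - 4553/3105 = 2266*(1/616) - 4553*1/3105 = 103/28 - 4553/3105 = 192331/86940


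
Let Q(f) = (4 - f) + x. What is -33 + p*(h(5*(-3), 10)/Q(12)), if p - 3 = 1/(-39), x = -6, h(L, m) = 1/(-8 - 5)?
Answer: -117059/3549 ≈ -32.984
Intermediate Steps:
h(L, m) = -1/13 (h(L, m) = 1/(-13) = -1/13)
p = 116/39 (p = 3 + 1/(-39) = 3 - 1/39 = 116/39 ≈ 2.9744)
Q(f) = -2 - f (Q(f) = (4 - f) - 6 = -2 - f)
-33 + p*(h(5*(-3), 10)/Q(12)) = -33 + 116*(-1/(13*(-2 - 1*12)))/39 = -33 + 116*(-1/(13*(-2 - 12)))/39 = -33 + 116*(-1/13/(-14))/39 = -33 + 116*(-1/13*(-1/14))/39 = -33 + (116/39)*(1/182) = -33 + 58/3549 = -117059/3549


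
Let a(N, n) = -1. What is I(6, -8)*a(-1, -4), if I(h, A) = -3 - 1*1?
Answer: 4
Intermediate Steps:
I(h, A) = -4 (I(h, A) = -3 - 1 = -4)
I(6, -8)*a(-1, -4) = -4*(-1) = 4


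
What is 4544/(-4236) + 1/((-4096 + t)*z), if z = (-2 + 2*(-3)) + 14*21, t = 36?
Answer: -1319078819/1229668440 ≈ -1.0727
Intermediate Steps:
z = 286 (z = (-2 - 6) + 294 = -8 + 294 = 286)
4544/(-4236) + 1/((-4096 + t)*z) = 4544/(-4236) + 1/((-4096 + 36)*286) = 4544*(-1/4236) + (1/286)/(-4060) = -1136/1059 - 1/4060*1/286 = -1136/1059 - 1/1161160 = -1319078819/1229668440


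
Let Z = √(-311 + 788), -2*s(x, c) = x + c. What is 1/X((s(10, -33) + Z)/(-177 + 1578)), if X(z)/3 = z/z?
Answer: ⅓ ≈ 0.33333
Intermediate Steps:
s(x, c) = -c/2 - x/2 (s(x, c) = -(x + c)/2 = -(c + x)/2 = -c/2 - x/2)
Z = 3*√53 (Z = √477 = 3*√53 ≈ 21.840)
X(z) = 3 (X(z) = 3*(z/z) = 3*1 = 3)
1/X((s(10, -33) + Z)/(-177 + 1578)) = 1/3 = ⅓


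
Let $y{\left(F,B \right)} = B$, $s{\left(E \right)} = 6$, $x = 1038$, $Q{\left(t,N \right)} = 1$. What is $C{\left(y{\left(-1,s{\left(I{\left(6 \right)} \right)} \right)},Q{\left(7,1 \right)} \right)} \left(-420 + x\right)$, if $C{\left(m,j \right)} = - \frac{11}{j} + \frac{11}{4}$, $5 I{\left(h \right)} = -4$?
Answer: $- \frac{10197}{2} \approx -5098.5$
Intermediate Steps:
$I{\left(h \right)} = - \frac{4}{5}$ ($I{\left(h \right)} = \frac{1}{5} \left(-4\right) = - \frac{4}{5}$)
$C{\left(m,j \right)} = \frac{11}{4} - \frac{11}{j}$ ($C{\left(m,j \right)} = - \frac{11}{j} + 11 \cdot \frac{1}{4} = - \frac{11}{j} + \frac{11}{4} = \frac{11}{4} - \frac{11}{j}$)
$C{\left(y{\left(-1,s{\left(I{\left(6 \right)} \right)} \right)},Q{\left(7,1 \right)} \right)} \left(-420 + x\right) = \left(\frac{11}{4} - \frac{11}{1}\right) \left(-420 + 1038\right) = \left(\frac{11}{4} - 11\right) 618 = \left(- \frac{33}{4}\right) 618 = - \frac{10197}{2}$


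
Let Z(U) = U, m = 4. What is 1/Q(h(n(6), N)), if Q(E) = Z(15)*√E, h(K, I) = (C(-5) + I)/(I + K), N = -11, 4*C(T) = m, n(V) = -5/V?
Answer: √1065/450 ≈ 0.072521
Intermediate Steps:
C(T) = 1 (C(T) = (¼)*4 = 1)
h(K, I) = (1 + I)/(I + K)
Q(E) = 15*√E
1/Q(h(n(6), N)) = 1/(15*√((1 - 11)/(-11 - 5/6))) = 1/(15*√(-10/(-11 - 5*⅙))) = 1/(15*√(-10/(-11 - ⅚))) = 1/(15*√(-10/(-71/6))) = 1/(15*√(-6/71*(-10))) = 1/(15*√(60/71)) = 1/(15*(2*√1065/71)) = 1/(30*√1065/71) = √1065/450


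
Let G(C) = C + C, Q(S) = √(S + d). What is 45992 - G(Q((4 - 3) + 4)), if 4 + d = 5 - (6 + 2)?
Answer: 45992 - 2*I*√2 ≈ 45992.0 - 2.8284*I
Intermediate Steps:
d = -7 (d = -4 + (5 - (6 + 2)) = -4 + (5 - 1*8) = -4 + (5 - 8) = -4 - 3 = -7)
Q(S) = √(-7 + S) (Q(S) = √(S - 7) = √(-7 + S))
G(C) = 2*C
45992 - G(Q((4 - 3) + 4)) = 45992 - 2*√(-7 + ((4 - 3) + 4)) = 45992 - 2*√(-7 + (1 + 4)) = 45992 - 2*√(-7 + 5) = 45992 - 2*√(-2) = 45992 - 2*I*√2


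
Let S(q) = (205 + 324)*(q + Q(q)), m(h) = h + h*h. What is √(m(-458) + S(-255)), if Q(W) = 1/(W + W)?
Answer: √19354031310/510 ≈ 272.78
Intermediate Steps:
m(h) = h + h²
Q(W) = 1/(2*W)
S(q) = 529*q + 529/(2*q) (S(q) = (205 + 324)*(q + 1/(2*q)) = 529*(q + 1/(2*q)) = 529*q + 529/(2*q))
√(m(-458) + S(-255)) = √(-458*(1 - 458) + (529*(-255) + (529/2)/(-255))) = √(-458*(-457) + (-134895 + (529/2)*(-1/255))) = √(209306 + (-134895 - 529/510)) = √(209306 - 68796979/510) = √(37949081/510) = √19354031310/510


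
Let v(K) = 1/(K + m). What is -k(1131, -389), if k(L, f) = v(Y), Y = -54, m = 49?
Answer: ⅕ ≈ 0.20000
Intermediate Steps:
v(K) = 1/(49 + K) (v(K) = 1/(K + 49) = 1/(49 + K))
k(L, f) = -⅕ (k(L, f) = 1/(49 - 54) = 1/(-5) = -⅕)
-k(1131, -389) = -1*(-⅕) = ⅕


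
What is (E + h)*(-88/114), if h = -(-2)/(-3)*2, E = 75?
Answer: -9724/171 ≈ -56.865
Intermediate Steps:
h = -4/3 (h = -(-2)*(-1)/3*2 = -2*1/3*2 = -2/3*2 = -4/3 ≈ -1.3333)
(E + h)*(-88/114) = (75 - 4/3)*(-88/114) = 221*(-88*1/114)/3 = (221/3)*(-44/57) = -9724/171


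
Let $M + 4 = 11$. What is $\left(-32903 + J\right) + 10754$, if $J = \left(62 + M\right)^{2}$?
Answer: $-17388$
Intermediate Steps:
$M = 7$ ($M = -4 + 11 = 7$)
$J = 4761$ ($J = \left(62 + 7\right)^{2} = 69^{2} = 4761$)
$\left(-32903 + J\right) + 10754 = \left(-32903 + 4761\right) + 10754 = -28142 + 10754 = -17388$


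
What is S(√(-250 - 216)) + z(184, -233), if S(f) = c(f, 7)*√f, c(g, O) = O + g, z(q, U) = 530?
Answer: 530 + 466^(¼)*√I*(7 + I*√466) ≈ 482.08 + 93.918*I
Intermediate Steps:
S(f) = √f*(7 + f) (S(f) = (7 + f)*√f = √f*(7 + f))
S(√(-250 - 216)) + z(184, -233) = √(√(-250 - 216))*(7 + √(-250 - 216)) + 530 = √(√(-466))*(7 + √(-466)) + 530 = √(I*√466)*(7 + I*√466) + 530 = (466^(¼)*√I)*(7 + I*√466) + 530 = 466^(¼)*√I*(7 + I*√466) + 530 = 530 + 466^(¼)*√I*(7 + I*√466)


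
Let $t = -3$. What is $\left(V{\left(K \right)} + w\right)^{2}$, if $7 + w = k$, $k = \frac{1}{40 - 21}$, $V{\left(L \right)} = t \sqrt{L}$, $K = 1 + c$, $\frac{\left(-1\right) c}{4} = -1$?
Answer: $\frac{33669}{361} + \frac{792 \sqrt{5}}{19} \approx 186.47$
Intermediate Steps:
$c = 4$ ($c = \left(-4\right) \left(-1\right) = 4$)
$K = 5$ ($K = 1 + 4 = 5$)
$V{\left(L \right)} = - 3 \sqrt{L}$
$k = \frac{1}{19} \approx 0.052632$
$w = - \frac{132}{19}$ ($w = -7 + \frac{1}{19} = - \frac{132}{19} \approx -6.9474$)
$\left(V{\left(K \right)} + w\right)^{2} = \left(- 3 \sqrt{5} - \frac{132}{19}\right)^{2} = \left(- \frac{132}{19} - 3 \sqrt{5}\right)^{2}$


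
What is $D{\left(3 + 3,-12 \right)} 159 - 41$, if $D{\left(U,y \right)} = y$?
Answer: $-1949$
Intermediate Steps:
$D{\left(3 + 3,-12 \right)} 159 - 41 = \left(-12\right) 159 - 41 = -1908 - 41 = -1949$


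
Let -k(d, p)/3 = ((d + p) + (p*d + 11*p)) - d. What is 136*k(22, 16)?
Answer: -221952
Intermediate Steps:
k(d, p) = -36*p - 3*d*p (k(d, p) = -3*(((d + p) + (p*d + 11*p)) - d) = -3*(((d + p) + (d*p + 11*p)) - d) = -3*(((d + p) + (11*p + d*p)) - d) = -3*((d + 12*p + d*p) - d) = -3*(12*p + d*p) = -36*p - 3*d*p)
136*k(22, 16) = 136*(-3*16*(12 + 22)) = 136*(-3*16*34) = 136*(-1632) = -221952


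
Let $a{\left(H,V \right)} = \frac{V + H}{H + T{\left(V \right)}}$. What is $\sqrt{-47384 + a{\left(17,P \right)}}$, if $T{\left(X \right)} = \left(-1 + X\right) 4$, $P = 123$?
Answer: $\frac{2 i \sqrt{120840339}}{101} \approx 217.68 i$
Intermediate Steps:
$T{\left(X \right)} = -4 + 4 X$
$a{\left(H,V \right)} = \frac{H + V}{-4 + H + 4 V}$ ($a{\left(H,V \right)} = \frac{V + H}{H + \left(-4 + 4 V\right)} = \frac{H + V}{-4 + H + 4 V}$)
$\sqrt{-47384 + a{\left(17,P \right)}} = \sqrt{-47384 + \frac{17 + 123}{-4 + 17 + 4 \cdot 123}} = \sqrt{-47384 + \frac{1}{-4 + 17 + 492} \cdot 140} = \sqrt{-47384 + \frac{1}{505} \cdot 140} = \sqrt{-47384 + \frac{28}{101}} = \sqrt{- \frac{4785756}{101}} = \frac{2 i \sqrt{120840339}}{101}$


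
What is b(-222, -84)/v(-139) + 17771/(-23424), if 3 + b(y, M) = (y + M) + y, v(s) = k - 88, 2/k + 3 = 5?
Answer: 3630689/679296 ≈ 5.3448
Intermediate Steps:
k = 1 (k = 2/(-3 + 5) = 2/2 = 2*(½) = 1)
v(s) = -87 (v(s) = 1 - 88 = -87)
b(y, M) = -3 + M + 2*y (b(y, M) = -3 + ((y + M) + y) = -3 + ((M + y) + y) = -3 + (M + 2*y) = -3 + M + 2*y)
b(-222, -84)/v(-139) + 17771/(-23424) = (-3 - 84 + 2*(-222))/(-87) + 17771/(-23424) = (-3 - 84 - 444)*(-1/87) + 17771*(-1/23424) = -531*(-1/87) - 17771/23424 = 177/29 - 17771/23424 = 3630689/679296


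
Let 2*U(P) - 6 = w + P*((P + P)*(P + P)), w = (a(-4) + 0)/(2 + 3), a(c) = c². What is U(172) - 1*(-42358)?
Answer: 51096293/5 ≈ 1.0219e+7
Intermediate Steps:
w = 16/5 (w = ((-4)² + 0)/(2 + 3) = (16 + 0)/5 = 16*(⅕) = 16/5 ≈ 3.2000)
U(P) = 23/5 + 2*P³ (U(P) = 3 + (16/5 + P*((P + P)*(P + P)))/2 = 3 + (16/5 + P*((2*P)*(2*P)))/2 = 3 + (16/5 + P*(4*P²))/2 = 3 + (16/5 + 4*P³)/2 = 3 + (8/5 + 2*P³) = 23/5 + 2*P³)
U(172) - 1*(-42358) = (23/5 + 2*172³) - 1*(-42358) = (23/5 + 2*5088448) + 42358 = (23/5 + 10176896) + 42358 = 50884503/5 + 42358 = 51096293/5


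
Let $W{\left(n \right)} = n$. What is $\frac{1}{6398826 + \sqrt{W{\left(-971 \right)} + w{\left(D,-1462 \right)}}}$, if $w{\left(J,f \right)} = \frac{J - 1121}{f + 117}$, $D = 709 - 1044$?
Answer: $\frac{8606420970}{55070990271085759} - \frac{i \sqrt{1754604955}}{55070990271085759} \approx 1.5628 \cdot 10^{-7} - 7.6062 \cdot 10^{-13} i$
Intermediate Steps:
$D = -335$
$w{\left(J,f \right)} = \frac{-1121 + J}{117 + f}$
$\frac{1}{6398826 + \sqrt{W{\left(-971 \right)} + w{\left(D,-1462 \right)}}} = \frac{1}{6398826 + \sqrt{-971 + \frac{-1121 - 335}{117 - 1462}}} = \frac{1}{6398826 + \sqrt{-971 + \frac{1}{-1345} \left(-1456\right)}} = \frac{1}{6398826 + \sqrt{-971 - - \frac{1456}{1345}}} = \frac{1}{6398826 + \sqrt{-971 + \frac{1456}{1345}}} = \frac{1}{6398826 + \sqrt{- \frac{1304539}{1345}}} = \frac{1}{6398826 + \frac{i \sqrt{1754604955}}{1345}}$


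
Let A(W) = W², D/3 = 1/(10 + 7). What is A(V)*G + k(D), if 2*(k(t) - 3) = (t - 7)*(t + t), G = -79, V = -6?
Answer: -821397/289 ≈ -2842.2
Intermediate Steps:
D = 3/17 (D = 3/(10 + 7) = 3/17 ≈ 0.17647)
k(t) = 3 + t*(-7 + t) (k(t) = 3 + ((t - 7)*(t + t))/2 = 3 + ((-7 + t)*(2*t))/2 = 3 + (2*t*(-7 + t))/2 = 3 + t*(-7 + t))
A(V)*G + k(D) = (-6)²*(-79) + (3 + (3/17)² - 7*3/17) = 36*(-79) + (3 + 9/289 - 21/17) = -2844 + 519/289 = -821397/289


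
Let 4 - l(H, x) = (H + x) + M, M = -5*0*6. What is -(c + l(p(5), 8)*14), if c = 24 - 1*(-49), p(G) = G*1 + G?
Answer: 123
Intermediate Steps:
M = 0 (M = 0*6 = 0)
p(G) = 2*G (p(G) = G + G = 2*G)
l(H, x) = 4 - H - x (l(H, x) = 4 - ((H + x) + 0) = 4 - (H + x) = 4 + (-H - x) = 4 - H - x)
c = 73 (c = 24 + 49 = 73)
-(c + l(p(5), 8)*14) = -(73 + (4 - 2*5 - 1*8)*14) = -(73 + (4 - 1*10 - 8)*14) = -(73 + (4 - 10 - 8)*14) = -(73 - 14*14) = -(73 - 196) = -1*(-123) = 123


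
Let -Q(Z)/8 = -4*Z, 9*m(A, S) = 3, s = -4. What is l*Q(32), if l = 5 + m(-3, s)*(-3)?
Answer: 4096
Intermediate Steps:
m(A, S) = 1/3 (m(A, S) = (1/9)*3 = 1/3)
Q(Z) = 32*Z (Q(Z) = -(-32)*Z = 32*Z)
l = 4 (l = 5 + (1/3)*(-3) = 5 - 1 = 4)
l*Q(32) = 4*(32*32) = 4*1024 = 4096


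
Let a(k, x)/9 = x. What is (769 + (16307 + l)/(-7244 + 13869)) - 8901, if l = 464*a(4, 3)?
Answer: -10769133/1325 ≈ -8127.6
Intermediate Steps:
a(k, x) = 9*x
l = 12528 (l = 464*(9*3) = 464*27 = 12528)
(769 + (16307 + l)/(-7244 + 13869)) - 8901 = (769 + (16307 + 12528)/(-7244 + 13869)) - 8901 = (769 + 28835/6625) - 8901 = (769 + 28835*(1/6625)) - 8901 = (769 + 5767/1325) - 8901 = 1024692/1325 - 8901 = -10769133/1325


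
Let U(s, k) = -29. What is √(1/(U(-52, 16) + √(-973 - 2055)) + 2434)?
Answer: √((70585 - 4868*I*√757)/(29 - 2*I*√757)) ≈ 49.336 - 0.0001*I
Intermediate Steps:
√(1/(U(-52, 16) + √(-973 - 2055)) + 2434) = √(1/(-29 + √(-973 - 2055)) + 2434) = √(1/(-29 + √(-3028)) + 2434) = √(1/(-29 + 2*I*√757) + 2434) = √(2434 + 1/(-29 + 2*I*√757))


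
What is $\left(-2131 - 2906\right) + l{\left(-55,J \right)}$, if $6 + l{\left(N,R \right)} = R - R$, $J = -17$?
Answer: $-5043$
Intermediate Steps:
$l{\left(N,R \right)} = -6$ ($l{\left(N,R \right)} = -6 + \left(R - R\right) = -6 + 0 = -6$)
$\left(-2131 - 2906\right) + l{\left(-55,J \right)} = \left(-2131 - 2906\right) - 6 = -5037 - 6 = -5043$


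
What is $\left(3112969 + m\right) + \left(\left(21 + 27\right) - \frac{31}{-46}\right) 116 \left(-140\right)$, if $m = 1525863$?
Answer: $\frac{88512456}{23} \approx 3.8484 \cdot 10^{6}$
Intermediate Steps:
$\left(3112969 + m\right) + \left(\left(21 + 27\right) - \frac{31}{-46}\right) 116 \left(-140\right) = \left(3112969 + 1525863\right) + \left(\left(21 + 27\right) - \frac{31}{-46}\right) 116 \left(-140\right) = 4638832 + \left(48 - - \frac{31}{46}\right) 116 \left(-140\right) = 4638832 + \left(48 + \frac{31}{46}\right) 116 \left(-140\right) = 4638832 + \frac{2239}{46} \cdot 116 \left(-140\right) = 4638832 + \frac{129862}{23} \left(-140\right) = 4638832 - \frac{18180680}{23} = \frac{88512456}{23}$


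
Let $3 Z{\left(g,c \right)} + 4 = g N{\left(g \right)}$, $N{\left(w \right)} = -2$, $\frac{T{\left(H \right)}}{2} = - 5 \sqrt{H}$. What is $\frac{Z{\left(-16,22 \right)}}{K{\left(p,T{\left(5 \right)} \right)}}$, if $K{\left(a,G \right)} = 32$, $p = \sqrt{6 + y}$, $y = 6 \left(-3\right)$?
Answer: $\frac{7}{24} \approx 0.29167$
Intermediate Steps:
$T{\left(H \right)} = - 10 \sqrt{H}$ ($T{\left(H \right)} = 2 \left(- 5 \sqrt{H}\right) = - 10 \sqrt{H}$)
$y = -18$
$p = 2 i \sqrt{3}$ ($p = \sqrt{6 - 18} = \sqrt{-12} = 2 i \sqrt{3} \approx 3.4641 i$)
$Z{\left(g,c \right)} = - \frac{4}{3} - \frac{2 g}{3}$ ($Z{\left(g,c \right)} = - \frac{4}{3} + \frac{g \left(-2\right)}{3} = - \frac{4}{3} + \frac{\left(-2\right) g}{3} = - \frac{4}{3} - \frac{2 g}{3}$)
$\frac{Z{\left(-16,22 \right)}}{K{\left(p,T{\left(5 \right)} \right)}} = \frac{- \frac{4}{3} - - \frac{32}{3}}{32} = \left(- \frac{4}{3} + \frac{32}{3}\right) \frac{1}{32} = \frac{28}{3} \cdot \frac{1}{32} = \frac{7}{24}$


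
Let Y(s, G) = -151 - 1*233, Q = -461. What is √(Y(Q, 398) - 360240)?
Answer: 4*I*√22539 ≈ 600.52*I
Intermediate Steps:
Y(s, G) = -384 (Y(s, G) = -151 - 233 = -384)
√(Y(Q, 398) - 360240) = √(-384 - 360240) = √(-360624) = 4*I*√22539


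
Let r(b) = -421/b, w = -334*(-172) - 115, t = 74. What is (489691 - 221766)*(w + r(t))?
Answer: 1136597061425/74 ≈ 1.5359e+10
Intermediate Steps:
w = 57333 (w = 57448 - 115 = 57333)
(489691 - 221766)*(w + r(t)) = (489691 - 221766)*(57333 - 421/74) = 267925*(57333 - 421*1/74) = 267925*(57333 - 421/74) = 267925*(4242221/74) = 1136597061425/74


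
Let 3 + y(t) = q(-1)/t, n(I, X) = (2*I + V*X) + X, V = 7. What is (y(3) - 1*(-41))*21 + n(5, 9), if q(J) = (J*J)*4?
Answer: 908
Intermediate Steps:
q(J) = 4*J² (q(J) = J²*4 = 4*J²)
n(I, X) = 2*I + 8*X (n(I, X) = (2*I + 7*X) + X = 2*I + 8*X)
y(t) = -3 + 4/t (y(t) = -3 + (4*(-1)²)/t = -3 + (4*1)/t = -3 + 4/t)
(y(3) - 1*(-41))*21 + n(5, 9) = ((-3 + 4/3) - 1*(-41))*21 + (2*5 + 8*9) = ((-3 + 4*(⅓)) + 41)*21 + (10 + 72) = ((-3 + 4/3) + 41)*21 + 82 = (-5/3 + 41)*21 + 82 = (118/3)*21 + 82 = 826 + 82 = 908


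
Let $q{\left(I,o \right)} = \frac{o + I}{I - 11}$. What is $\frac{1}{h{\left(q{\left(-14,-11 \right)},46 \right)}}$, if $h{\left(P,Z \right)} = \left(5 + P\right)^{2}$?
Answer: $\frac{1}{36} \approx 0.027778$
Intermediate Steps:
$q{\left(I,o \right)} = \frac{I + o}{-11 + I}$
$\frac{1}{h{\left(q{\left(-14,-11 \right)},46 \right)}} = \frac{1}{\left(5 + \frac{-14 - 11}{-11 - 14}\right)^{2}} = \frac{1}{\left(5 + \frac{1}{-25} \left(-25\right)\right)^{2}} = \frac{1}{\left(5 - -1\right)^{2}} = \frac{1}{\left(5 + 1\right)^{2}} = \frac{1}{6^{2}} = \frac{1}{36}$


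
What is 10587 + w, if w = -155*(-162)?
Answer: 35697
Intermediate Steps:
w = 25110
10587 + w = 10587 + 25110 = 35697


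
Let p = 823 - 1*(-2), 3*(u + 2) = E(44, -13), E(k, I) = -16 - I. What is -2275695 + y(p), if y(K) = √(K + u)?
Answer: -2275695 + √822 ≈ -2.2757e+6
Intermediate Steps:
u = -3 (u = -2 + (-16 - 1*(-13))/3 = -2 + (-16 + 13)/3 = -2 + (⅓)*(-3) = -2 - 1 = -3)
p = 825 (p = 823 + 2 = 825)
y(K) = √(-3 + K) (y(K) = √(K - 3) = √(-3 + K))
-2275695 + y(p) = -2275695 + √(-3 + 825) = -2275695 + √822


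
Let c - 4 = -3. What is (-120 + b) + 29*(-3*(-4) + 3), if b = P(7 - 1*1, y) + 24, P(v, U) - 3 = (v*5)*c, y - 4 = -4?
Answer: 372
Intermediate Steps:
c = 1 (c = 4 - 3 = 1)
y = 0 (y = 4 - 4 = 0)
P(v, U) = 3 + 5*v (P(v, U) = 3 + (v*5)*1 = 3 + (5*v)*1 = 3 + 5*v)
b = 57 (b = (3 + 5*(7 - 1*1)) + 24 = (3 + 5*(7 - 1)) + 24 = (3 + 5*6) + 24 = (3 + 30) + 24 = 33 + 24 = 57)
(-120 + b) + 29*(-3*(-4) + 3) = (-120 + 57) + 29*(-3*(-4) + 3) = -63 + 29*(12 + 3) = -63 + 29*15 = -63 + 435 = 372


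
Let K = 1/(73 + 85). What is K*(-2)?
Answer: -1/79 ≈ -0.012658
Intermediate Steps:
K = 1/158 ≈ 0.0063291
K*(-2) = (1/158)*(-2) = -1/79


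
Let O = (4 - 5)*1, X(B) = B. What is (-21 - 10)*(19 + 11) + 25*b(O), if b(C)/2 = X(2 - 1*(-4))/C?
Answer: -1230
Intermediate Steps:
O = -1 (O = -1*1 = -1)
b(C) = 12/C (b(C) = 2*((2 - 1*(-4))/C) = 2*((2 + 4)/C) = 2*(6/C) = 12/C)
(-21 - 10)*(19 + 11) + 25*b(O) = (-21 - 10)*(19 + 11) + 25*(12/(-1)) = -31*30 + 25*(12*(-1)) = -930 + 25*(-12) = -930 - 300 = -1230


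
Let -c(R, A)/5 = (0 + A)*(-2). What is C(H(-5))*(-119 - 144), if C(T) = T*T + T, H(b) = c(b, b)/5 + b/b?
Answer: -18936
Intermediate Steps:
c(R, A) = 10*A (c(R, A) = -5*(0 + A)*(-2) = -5*A*(-2) = -(-10)*A = 10*A)
H(b) = 1 + 2*b (H(b) = (10*b)/5 + b/b = (10*b)*(1/5) + 1 = 2*b + 1 = 1 + 2*b)
C(T) = T + T**2 (C(T) = T**2 + T = T + T**2)
C(H(-5))*(-119 - 144) = ((1 + 2*(-5))*(1 + (1 + 2*(-5))))*(-119 - 144) = ((1 - 10)*(1 + (1 - 10)))*(-263) = -9*(1 - 9)*(-263) = -9*(-8)*(-263) = 72*(-263) = -18936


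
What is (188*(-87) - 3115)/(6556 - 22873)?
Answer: 19471/16317 ≈ 1.1933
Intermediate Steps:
(188*(-87) - 3115)/(6556 - 22873) = (-16356 - 3115)/(-16317) = -19471*(-1/16317) = 19471/16317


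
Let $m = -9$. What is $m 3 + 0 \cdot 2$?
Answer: $-27$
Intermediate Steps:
$m 3 + 0 \cdot 2 = \left(-9\right) 3 + 0 \cdot 2 = -27 + 0 = -27$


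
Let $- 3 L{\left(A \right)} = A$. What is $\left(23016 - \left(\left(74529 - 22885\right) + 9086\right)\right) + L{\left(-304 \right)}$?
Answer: $- \frac{112838}{3} \approx -37613.0$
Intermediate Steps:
$L{\left(A \right)} = - \frac{A}{3}$
$\left(23016 - \left(\left(74529 - 22885\right) + 9086\right)\right) + L{\left(-304 \right)} = \left(23016 - \left(\left(74529 - 22885\right) + 9086\right)\right) - - \frac{304}{3} = \left(23016 - \left(51644 + 9086\right)\right) + \frac{304}{3} = \left(23016 - 60730\right) + \frac{304}{3} = -37714 + \frac{304}{3} = - \frac{112838}{3}$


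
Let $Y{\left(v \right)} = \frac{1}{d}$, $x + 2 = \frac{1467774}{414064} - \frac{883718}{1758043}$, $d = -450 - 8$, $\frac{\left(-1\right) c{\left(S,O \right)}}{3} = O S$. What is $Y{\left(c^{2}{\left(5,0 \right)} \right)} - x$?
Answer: $- \frac{12434679660395}{11907056466872} \approx -1.0443$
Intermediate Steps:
$c{\left(S,O \right)} = - 3 O S$
$d = -458$
$x = \frac{54186383059}{51995879768}$ ($x = -2 + \left(\frac{1467774}{414064} - \frac{883718}{1758043}\right) = -2 + \left(1467774 \cdot \frac{1}{414064} - \frac{883718}{1758043}\right) = -2 + \left(\frac{104841}{29576} - \frac{883718}{1758043}\right) = -2 + \frac{158178142595}{51995879768} = \frac{54186383059}{51995879768} \approx 1.0421$)
$Y{\left(v \right)} = - \frac{1}{458}$ ($Y{\left(v \right)} = \frac{1}{-458} = - \frac{1}{458}$)
$Y{\left(c^{2}{\left(5,0 \right)} \right)} - x = - \frac{1}{458} - \frac{54186383059}{51995879768} = - \frac{12434679660395}{11907056466872}$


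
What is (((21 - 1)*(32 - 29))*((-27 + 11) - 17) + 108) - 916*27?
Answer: -26604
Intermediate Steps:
(((21 - 1)*(32 - 29))*((-27 + 11) - 17) + 108) - 916*27 = ((20*3)*(-16 - 17) + 108) - 1*24732 = (60*(-33) + 108) - 24732 = (-1980 + 108) - 24732 = -1872 - 24732 = -26604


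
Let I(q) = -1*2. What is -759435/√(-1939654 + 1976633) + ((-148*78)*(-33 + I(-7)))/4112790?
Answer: 13468/137093 - 759435*√36979/36979 ≈ -3949.1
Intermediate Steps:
I(q) = -2
-759435/√(-1939654 + 1976633) + ((-148*78)*(-33 + I(-7)))/4112790 = -759435/√(-1939654 + 1976633) + ((-148*78)*(-33 - 2))/4112790 = -759435*√36979/36979 - 11544*(-35)*(1/4112790) = -759435*√36979/36979 + 404040*(1/4112790) = -759435*√36979/36979 + 13468/137093 = 13468/137093 - 759435*√36979/36979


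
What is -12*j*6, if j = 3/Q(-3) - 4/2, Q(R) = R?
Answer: 216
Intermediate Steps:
j = -3 (j = 3/(-3) - 4/2 = 3*(-⅓) - 4*½ = -1 - 2 = -3)
-12*j*6 = -12*(-3)*6 = -3*(-12)*6 = 36*6 = 216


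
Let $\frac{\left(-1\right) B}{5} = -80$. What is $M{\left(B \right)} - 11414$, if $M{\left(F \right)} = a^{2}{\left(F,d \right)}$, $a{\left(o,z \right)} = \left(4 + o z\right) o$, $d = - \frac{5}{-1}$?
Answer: $642562548586$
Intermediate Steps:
$d = 5$ ($d = \left(-5\right) \left(-1\right) = 5$)
$B = 400$ ($B = \left(-5\right) \left(-80\right) = 400$)
$a{\left(o,z \right)} = o \left(4 + o z\right)$
$M{\left(F \right)} = F^{2} \left(4 + 5 F\right)^{2}$ ($M{\left(F \right)} = \left(F \left(4 + F 5\right)\right)^{2} = \left(F \left(4 + 5 F\right)\right)^{2} = F^{2} \left(4 + 5 F\right)^{2}$)
$M{\left(B \right)} - 11414 = 400^{2} \left(4 + 5 \cdot 400\right)^{2} - 11414 = 160000 \left(4 + 2000\right)^{2} - 11414 = 160000 \cdot 2004^{2} - 11414 = 160000 \cdot 4016016 - 11414 = 642562560000 - 11414 = 642562548586$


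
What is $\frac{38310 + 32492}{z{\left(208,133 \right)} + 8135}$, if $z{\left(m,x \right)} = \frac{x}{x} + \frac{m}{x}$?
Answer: $\frac{4708333}{541148} \approx 8.7006$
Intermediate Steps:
$z{\left(m,x \right)} = 1 + \frac{m}{x}$
$\frac{38310 + 32492}{z{\left(208,133 \right)} + 8135} = \frac{38310 + 32492}{\frac{208 + 133}{133} + 8135} = \frac{70802}{\frac{1}{133} \cdot 341 + 8135} = \frac{70802}{\frac{341}{133} + 8135} = \frac{70802}{\frac{1082296}{133}} = 70802 \cdot \frac{133}{1082296} = \frac{4708333}{541148}$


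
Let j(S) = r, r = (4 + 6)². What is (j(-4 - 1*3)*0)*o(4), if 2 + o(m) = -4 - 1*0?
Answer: 0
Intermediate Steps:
r = 100 (r = 10² = 100)
o(m) = -6 (o(m) = -2 + (-4 - 1*0) = -2 + (-4 + 0) = -2 - 4 = -6)
j(S) = 100
(j(-4 - 1*3)*0)*o(4) = (100*0)*(-6) = 0*(-6) = 0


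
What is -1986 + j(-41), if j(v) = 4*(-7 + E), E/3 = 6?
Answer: -1942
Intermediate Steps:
E = 18 (E = 3*6 = 18)
j(v) = 44 (j(v) = 4*(-7 + 18) = 4*11 = 44)
-1986 + j(-41) = -1986 + 44 = -1942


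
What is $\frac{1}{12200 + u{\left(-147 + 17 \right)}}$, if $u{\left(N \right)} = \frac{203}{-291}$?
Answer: $\frac{291}{3549997} \approx 8.1972 \cdot 10^{-5}$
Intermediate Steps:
$u{\left(N \right)} = - \frac{203}{291}$ ($u{\left(N \right)} = 203 \left(- \frac{1}{291}\right) = - \frac{203}{291}$)
$\frac{1}{12200 + u{\left(-147 + 17 \right)}} = \frac{1}{12200 - \frac{203}{291}} = \frac{1}{\frac{3549997}{291}} = \frac{291}{3549997}$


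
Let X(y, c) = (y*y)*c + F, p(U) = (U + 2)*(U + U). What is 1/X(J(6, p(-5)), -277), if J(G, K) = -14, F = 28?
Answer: -1/54264 ≈ -1.8428e-5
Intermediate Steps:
p(U) = 2*U*(2 + U) (p(U) = (2 + U)*(2*U) = 2*U*(2 + U))
X(y, c) = 28 + c*y**2 (X(y, c) = (y*y)*c + 28 = y**2*c + 28 = c*y**2 + 28 = 28 + c*y**2)
1/X(J(6, p(-5)), -277) = 1/(28 - 277*(-14)**2) = 1/(28 - 277*196) = 1/(28 - 54292) = 1/(-54264) = -1/54264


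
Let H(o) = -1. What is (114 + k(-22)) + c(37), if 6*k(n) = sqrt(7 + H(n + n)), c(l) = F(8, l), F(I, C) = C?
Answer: 151 + sqrt(6)/6 ≈ 151.41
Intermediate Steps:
c(l) = l
k(n) = sqrt(6)/6 (k(n) = sqrt(7 - 1)/6 = sqrt(6)/6)
(114 + k(-22)) + c(37) = (114 + sqrt(6)/6) + 37 = 151 + sqrt(6)/6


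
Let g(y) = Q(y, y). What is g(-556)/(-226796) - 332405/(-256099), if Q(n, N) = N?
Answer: 18882628856/14520557201 ≈ 1.3004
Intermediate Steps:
g(y) = y
g(-556)/(-226796) - 332405/(-256099) = -556/(-226796) - 332405/(-256099) = -556*(-1/226796) - 332405*(-1/256099) = 139/56699 + 332405/256099 = 18882628856/14520557201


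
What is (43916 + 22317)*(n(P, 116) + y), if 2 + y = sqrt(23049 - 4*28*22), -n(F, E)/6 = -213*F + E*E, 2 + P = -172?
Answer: -20075884630 + 66233*sqrt(20585) ≈ -2.0066e+10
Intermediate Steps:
P = -174 (P = -2 - 172 = -174)
n(F, E) = -6*E**2 + 1278*F (n(F, E) = -6*(-213*F + E*E) = -6*(-213*F + E**2) = -6*(E**2 - 213*F) = -6*E**2 + 1278*F)
y = -2 + sqrt(20585) (y = -2 + sqrt(23049 - 4*28*22) = -2 + sqrt(23049 - 112*22) = -2 + sqrt(23049 - 2464) = -2 + sqrt(20585) ≈ 141.47)
(43916 + 22317)*(n(P, 116) + y) = (43916 + 22317)*((-6*116**2 + 1278*(-174)) + (-2 + sqrt(20585))) = 66233*((-6*13456 - 222372) + (-2 + sqrt(20585))) = 66233*((-80736 - 222372) + (-2 + sqrt(20585))) = 66233*(-303108 + (-2 + sqrt(20585))) = 66233*(-303110 + sqrt(20585)) = -20075884630 + 66233*sqrt(20585)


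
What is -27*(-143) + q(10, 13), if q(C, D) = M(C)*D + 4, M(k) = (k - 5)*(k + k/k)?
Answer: 4580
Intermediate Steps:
M(k) = (1 + k)*(-5 + k) (M(k) = (-5 + k)*(k + 1) = (-5 + k)*(1 + k) = (1 + k)*(-5 + k))
q(C, D) = 4 + D*(-5 + C² - 4*C) (q(C, D) = (-5 + C² - 4*C)*D + 4 = D*(-5 + C² - 4*C) + 4 = 4 + D*(-5 + C² - 4*C))
-27*(-143) + q(10, 13) = -27*(-143) + (4 - 1*13*(5 - 1*10² + 4*10)) = 3861 + (4 - 1*13*(5 - 1*100 + 40)) = 3861 + (4 - 1*13*(5 - 100 + 40)) = 3861 + (4 - 1*13*(-55)) = 3861 + (4 + 715) = 3861 + 719 = 4580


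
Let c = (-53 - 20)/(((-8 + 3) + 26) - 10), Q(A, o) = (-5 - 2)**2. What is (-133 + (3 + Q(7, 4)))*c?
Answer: 5913/11 ≈ 537.54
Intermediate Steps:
Q(A, o) = 49 (Q(A, o) = (-7)**2 = 49)
c = -73/11 (c = -73/((-5 + 26) - 10) = -73/(21 - 10) = -73/11 ≈ -6.6364)
(-133 + (3 + Q(7, 4)))*c = (-133 + (3 + 49))*(-73/11) = (-133 + 52)*(-73/11) = -81*(-73/11) = 5913/11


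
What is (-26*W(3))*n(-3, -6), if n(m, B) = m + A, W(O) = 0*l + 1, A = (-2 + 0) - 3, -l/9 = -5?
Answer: 208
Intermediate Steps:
l = 45 (l = -9*(-5) = 45)
A = -5 (A = -2 - 3 = -5)
W(O) = 1 (W(O) = 0*45 + 1 = 0 + 1 = 1)
n(m, B) = -5 + m (n(m, B) = m - 5 = -5 + m)
(-26*W(3))*n(-3, -6) = (-26*1)*(-5 - 3) = -26*(-8) = 208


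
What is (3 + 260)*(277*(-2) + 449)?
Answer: -27615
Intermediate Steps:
(3 + 260)*(277*(-2) + 449) = 263*(-554 + 449) = 263*(-105) = -27615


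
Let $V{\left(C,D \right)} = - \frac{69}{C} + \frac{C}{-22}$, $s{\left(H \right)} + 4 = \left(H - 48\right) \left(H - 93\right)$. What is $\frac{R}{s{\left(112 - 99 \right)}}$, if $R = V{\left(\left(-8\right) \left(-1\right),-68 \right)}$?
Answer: $- \frac{791}{246048} \approx -0.0032148$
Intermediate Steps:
$s{\left(H \right)} = -4 + \left(-93 + H\right) \left(-48 + H\right)$ ($s{\left(H \right)} = -4 + \left(H - 48\right) \left(H - 93\right) = -4 + \left(-48 + H\right) \left(-93 + H\right) = -4 + \left(-93 + H\right) \left(-48 + H\right)$)
$V{\left(C,D \right)} = - \frac{69}{C} - \frac{C}{22}$ ($V{\left(C,D \right)} = - \frac{69}{C} + C \left(- \frac{1}{22}\right) = - \frac{69}{C} - \frac{C}{22}$)
$R = - \frac{791}{88}$ ($R = - \frac{69}{\left(-8\right) \left(-1\right)} - \frac{\left(-8\right) \left(-1\right)}{22} = - \frac{69}{8} - \frac{4}{11} = - \frac{791}{88} \approx -8.9886$)
$\frac{R}{s{\left(112 - 99 \right)}} = - \frac{791}{88 \left(4460 + \left(112 - 99\right)^{2} - 141 \left(112 - 99\right)\right)} = - \frac{791}{88 \left(4460 + 13^{2} - 1833\right)} = - \frac{791}{88 \left(4460 + 169 - 1833\right)} = - \frac{791}{88 \cdot 2796} = \left(- \frac{791}{88}\right) \frac{1}{2796} = - \frac{791}{246048}$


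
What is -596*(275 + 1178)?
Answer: -865988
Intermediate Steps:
-596*(275 + 1178) = -596*1453 = -865988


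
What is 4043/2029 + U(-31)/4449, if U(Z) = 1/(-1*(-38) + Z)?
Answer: 125913178/63189147 ≈ 1.9926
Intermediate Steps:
U(Z) = 1/(38 + Z)
4043/2029 + U(-31)/4449 = 4043/2029 + 1/((38 - 31)*4449) = 4043*(1/2029) + (1/4449)/7 = 4043/2029 + (1/7)*(1/4449) = 4043/2029 + 1/31143 = 125913178/63189147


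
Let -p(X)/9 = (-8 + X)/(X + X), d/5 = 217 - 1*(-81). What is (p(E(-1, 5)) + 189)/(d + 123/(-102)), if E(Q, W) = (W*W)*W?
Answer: 261783/2109125 ≈ 0.12412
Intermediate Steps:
E(Q, W) = W**3 (E(Q, W) = W**2*W = W**3)
d = 1490 (d = 5*(217 - 1*(-81)) = 5*(217 + 81) = 5*298 = 1490)
p(X) = -9*(-8 + X)/(2*X) (p(X) = -9*(-8 + X)/(X + X) = -9*(-8 + X)/(2*X))
(p(E(-1, 5)) + 189)/(d + 123/(-102)) = ((-9/2 + 36/(5**3)) + 189)/(1490 + 123/(-102)) = ((-9/2 + 36/125) + 189)/(1490 + 123*(-1/102)) = ((-9/2 + 36*(1/125)) + 189)/(1490 - 41/34) = ((-9/2 + 36/125) + 189)/(50619/34) = (-1053/250 + 189)*(34/50619) = (46197/250)*(34/50619) = 261783/2109125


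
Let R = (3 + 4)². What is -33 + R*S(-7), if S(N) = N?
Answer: -376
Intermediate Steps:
R = 49 (R = 7² = 49)
-33 + R*S(-7) = -33 + 49*(-7) = -33 - 343 = -376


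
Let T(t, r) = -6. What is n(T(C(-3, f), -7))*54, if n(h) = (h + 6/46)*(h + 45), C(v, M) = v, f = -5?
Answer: -284310/23 ≈ -12361.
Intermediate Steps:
n(h) = (45 + h)*(3/23 + h) (n(h) = (h + 6*(1/46))*(45 + h) = (h + 3/23)*(45 + h) = (3/23 + h)*(45 + h) = (45 + h)*(3/23 + h))
n(T(C(-3, f), -7))*54 = (135/23 + (-6)**2 + (1038/23)*(-6))*54 = (135/23 + 36 - 6228/23)*54 = -5265/23*54 = -284310/23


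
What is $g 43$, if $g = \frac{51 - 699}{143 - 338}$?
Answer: $\frac{9288}{65} \approx 142.89$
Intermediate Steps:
$g = \frac{216}{65}$ ($g = - \frac{648}{-195} = \left(-648\right) \left(- \frac{1}{195}\right) = \frac{216}{65} \approx 3.3231$)
$g 43 = \frac{216}{65} \cdot 43 = \frac{9288}{65}$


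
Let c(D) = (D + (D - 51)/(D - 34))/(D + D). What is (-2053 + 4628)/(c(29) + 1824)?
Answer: 746750/529127 ≈ 1.4113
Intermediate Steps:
c(D) = (D + (-51 + D)/(-34 + D))/(2*D) (c(D) = (D + (-51 + D)/(-34 + D))/((2*D)) = (D + (-51 + D)/(-34 + D))*(1/(2*D)) = (D + (-51 + D)/(-34 + D))/(2*D))
(-2053 + 4628)/(c(29) + 1824) = (-2053 + 4628)/((½)*(-51 + 29² - 33*29)/(29*(-34 + 29)) + 1824) = 2575/((½)*(1/29)*(-51 + 841 - 957)/(-5) + 1824) = 2575/((½)*(1/29)*(-⅕)*(-167) + 1824) = 2575/(167/290 + 1824) = 2575/(529127/290) = 2575*(290/529127) = 746750/529127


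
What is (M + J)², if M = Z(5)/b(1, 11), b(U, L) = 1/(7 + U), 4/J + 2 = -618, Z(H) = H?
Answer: 38427601/24025 ≈ 1599.5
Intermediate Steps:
J = -1/155 (J = 4/(-2 - 618) = 4/(-620) = 4*(-1/620) = -1/155 ≈ -0.0064516)
M = 40 (M = 5/(1/(7 + 1)) = 5/(1/8) = 5/(⅛) = 5*8 = 40)
(M + J)² = (40 - 1/155)² = (6199/155)² = 38427601/24025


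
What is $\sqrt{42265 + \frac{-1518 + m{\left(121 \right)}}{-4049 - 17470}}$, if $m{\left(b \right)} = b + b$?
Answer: $\frac{\sqrt{2174618830101}}{7173} \approx 205.58$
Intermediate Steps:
$m{\left(b \right)} = 2 b$
$\sqrt{42265 + \frac{-1518 + m{\left(121 \right)}}{-4049 - 17470}} = \sqrt{42265 + \frac{-1518 + 2 \cdot 121}{-4049 - 17470}} = \sqrt{42265 + \frac{-1518 + 242}{-21519}} = \sqrt{42265 - - \frac{1276}{21519}} = \sqrt{42265 + \frac{1276}{21519}} = \sqrt{\frac{909501811}{21519}} = \frac{\sqrt{2174618830101}}{7173}$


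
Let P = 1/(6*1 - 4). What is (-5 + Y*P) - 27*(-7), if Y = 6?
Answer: 187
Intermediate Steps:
P = ½ (P = 1/(6 - 4) = 1/2 = ½ ≈ 0.50000)
(-5 + Y*P) - 27*(-7) = (-5 + 6*(½)) - 27*(-7) = (-5 + 3) + 189 = -2 + 189 = 187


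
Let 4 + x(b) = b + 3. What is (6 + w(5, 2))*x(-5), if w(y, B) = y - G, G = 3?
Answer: -48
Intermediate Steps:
x(b) = -1 + b (x(b) = -4 + (b + 3) = -4 + (3 + b) = -1 + b)
w(y, B) = -3 + y (w(y, B) = y - 1*3 = y - 3 = -3 + y)
(6 + w(5, 2))*x(-5) = (6 + (-3 + 5))*(-1 - 5) = (6 + 2)*(-6) = 8*(-6) = -48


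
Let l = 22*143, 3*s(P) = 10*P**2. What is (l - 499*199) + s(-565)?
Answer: 2903785/3 ≈ 9.6793e+5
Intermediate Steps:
s(P) = 10*P**2/3 (s(P) = (10*P**2)/3 = 10*P**2/3)
l = 3146
(l - 499*199) + s(-565) = (3146 - 499*199) + (10/3)*(-565)**2 = (3146 - 99301) + (10/3)*319225 = -96155 + 3192250/3 = 2903785/3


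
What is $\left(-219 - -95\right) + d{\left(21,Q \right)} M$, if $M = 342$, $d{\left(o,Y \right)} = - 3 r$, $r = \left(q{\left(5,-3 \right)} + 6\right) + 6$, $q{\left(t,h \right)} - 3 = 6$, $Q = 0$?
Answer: $-21670$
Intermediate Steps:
$q{\left(t,h \right)} = 9$ ($q{\left(t,h \right)} = 3 + 6 = 9$)
$r = 21$ ($r = \left(9 + 6\right) + 6 = 15 + 6 = 21$)
$d{\left(o,Y \right)} = -63$ ($d{\left(o,Y \right)} = \left(-3\right) 21 = -63$)
$\left(-219 - -95\right) + d{\left(21,Q \right)} M = \left(-219 - -95\right) - 21546 = \left(-219 + 95\right) - 21546 = -124 - 21546 = -21670$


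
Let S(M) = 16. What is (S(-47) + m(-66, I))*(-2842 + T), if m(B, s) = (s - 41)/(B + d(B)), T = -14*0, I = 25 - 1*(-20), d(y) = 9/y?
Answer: -65911664/1455 ≈ -45300.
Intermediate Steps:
I = 45 (I = 25 + 20 = 45)
T = 0
m(B, s) = (-41 + s)/(B + 9/B) (m(B, s) = (s - 41)/(B + 9/B) = (-41 + s)/(B + 9/B))
(S(-47) + m(-66, I))*(-2842 + T) = (16 - 66*(-41 + 45)/(9 + (-66)²))*(-2842 + 0) = (16 - 66*4/(9 + 4356))*(-2842) = (16 - 66*4/4365)*(-2842) = (16 - 66*1/4365*4)*(-2842) = (16 - 88/1455)*(-2842) = (23192/1455)*(-2842) = -65911664/1455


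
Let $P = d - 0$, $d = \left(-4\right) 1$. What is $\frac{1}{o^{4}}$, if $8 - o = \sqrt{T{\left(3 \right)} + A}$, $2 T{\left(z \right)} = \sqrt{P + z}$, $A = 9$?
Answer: $\frac{16}{\left(16 - \sqrt{2} \sqrt{18 + i}\right)^{4}} \approx 0.001597 + 0.0001066 i$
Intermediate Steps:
$d = -4$
$P = -4$ ($P = -4 - 0 = -4 + 0 = -4$)
$T{\left(z \right)} = \frac{\sqrt{-4 + z}}{2}$
$o = 8 - \sqrt{9 + \frac{i}{2}}$ ($o = 8 - \sqrt{\frac{\sqrt{-4 + 3}}{2} + 9} = 8 - \sqrt{\frac{\sqrt{-1}}{2} + 9} = 8 - \sqrt{\frac{i}{2} + 9} = 8 - \sqrt{9 + \frac{i}{2}} \approx 4.9988 - 0.083301 i$)
$\frac{1}{o^{4}} = \frac{1}{\left(8 - \frac{\sqrt{36 + 2 i}}{2}\right)^{4}}$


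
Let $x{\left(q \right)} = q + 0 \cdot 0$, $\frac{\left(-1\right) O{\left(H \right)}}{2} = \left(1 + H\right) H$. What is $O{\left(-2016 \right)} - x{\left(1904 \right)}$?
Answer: $-8126384$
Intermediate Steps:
$O{\left(H \right)} = - 2 H \left(1 + H\right)$ ($O{\left(H \right)} = - 2 \left(1 + H\right) H = - 2 H \left(1 + H\right)$)
$x{\left(q \right)} = q$ ($x{\left(q \right)} = q + 0 = q$)
$O{\left(-2016 \right)} - x{\left(1904 \right)} = \left(-2\right) \left(-2016\right) \left(1 - 2016\right) - 1904 = \left(-2\right) \left(-2016\right) \left(-2015\right) - 1904 = -8124480 - 1904 = -8126384$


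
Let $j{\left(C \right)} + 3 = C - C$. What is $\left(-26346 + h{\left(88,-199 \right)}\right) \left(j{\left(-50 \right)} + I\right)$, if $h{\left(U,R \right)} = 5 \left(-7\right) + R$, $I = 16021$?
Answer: $-425758440$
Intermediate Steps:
$j{\left(C \right)} = -3$ ($j{\left(C \right)} = -3 + \left(C - C\right) = -3 + 0 = -3$)
$h{\left(U,R \right)} = -35 + R$
$\left(-26346 + h{\left(88,-199 \right)}\right) \left(j{\left(-50 \right)} + I\right) = \left(-26346 - 234\right) \left(-3 + 16021\right) = \left(-26346 - 234\right) 16018 = \left(-26580\right) 16018 = -425758440$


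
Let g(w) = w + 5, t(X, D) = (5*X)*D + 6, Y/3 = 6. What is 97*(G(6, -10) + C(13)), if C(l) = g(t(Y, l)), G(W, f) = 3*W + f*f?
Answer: 126003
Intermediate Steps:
Y = 18 (Y = 3*6 = 18)
G(W, f) = f² + 3*W (G(W, f) = 3*W + f² = f² + 3*W)
t(X, D) = 6 + 5*D*X (t(X, D) = 5*D*X + 6 = 6 + 5*D*X)
g(w) = 5 + w
C(l) = 11 + 90*l (C(l) = 5 + (6 + 5*l*18) = 5 + (6 + 90*l) = 11 + 90*l)
97*(G(6, -10) + C(13)) = 97*(((-10)² + 3*6) + (11 + 90*13)) = 97*((100 + 18) + (11 + 1170)) = 97*(118 + 1181) = 97*1299 = 126003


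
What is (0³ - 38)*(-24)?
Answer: 912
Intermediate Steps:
(0³ - 38)*(-24) = (0 - 38)*(-24) = -38*(-24) = 912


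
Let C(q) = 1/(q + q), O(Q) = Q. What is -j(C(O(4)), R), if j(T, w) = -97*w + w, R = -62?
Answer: -5952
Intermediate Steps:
C(q) = 1/(2*q)
j(T, w) = -96*w
-j(C(O(4)), R) = -(-96)*(-62) = -1*5952 = -5952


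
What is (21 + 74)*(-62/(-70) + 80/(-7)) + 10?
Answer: -6941/7 ≈ -991.57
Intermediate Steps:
(21 + 74)*(-62/(-70) + 80/(-7)) + 10 = 95*(-62*(-1/70) + 80*(-⅐)) + 10 = 95*(31/35 - 80/7) + 10 = 95*(-369/35) + 10 = -7011/7 + 10 = -6941/7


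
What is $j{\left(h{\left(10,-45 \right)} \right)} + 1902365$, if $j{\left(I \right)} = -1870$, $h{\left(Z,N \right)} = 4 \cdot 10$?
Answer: $1900495$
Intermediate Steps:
$h{\left(Z,N \right)} = 40$
$j{\left(h{\left(10,-45 \right)} \right)} + 1902365 = -1870 + 1902365 = 1900495$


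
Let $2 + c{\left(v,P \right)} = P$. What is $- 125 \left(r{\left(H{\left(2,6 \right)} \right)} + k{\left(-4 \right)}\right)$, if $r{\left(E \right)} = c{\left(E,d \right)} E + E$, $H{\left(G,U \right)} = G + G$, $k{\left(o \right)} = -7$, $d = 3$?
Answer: $-125$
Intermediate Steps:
$c{\left(v,P \right)} = -2 + P$
$H{\left(G,U \right)} = 2 G$
$r{\left(E \right)} = 2 E$ ($r{\left(E \right)} = \left(-2 + 3\right) E + E = 1 E + E = E + E = 2 E$)
$- 125 \left(r{\left(H{\left(2,6 \right)} \right)} + k{\left(-4 \right)}\right) = - 125 \left(2 \cdot 2 \cdot 2 - 7\right) = - 125 \left(2 \cdot 4 - 7\right) = - 125 \left(8 - 7\right) = \left(-125\right) 1 = -125$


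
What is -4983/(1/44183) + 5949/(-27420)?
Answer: -2012297947443/9140 ≈ -2.2016e+8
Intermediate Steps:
-4983/(1/44183) + 5949/(-27420) = -4983/1/44183 + 5949*(-1/27420) = -4983*44183 - 1983/9140 = -220163889 - 1983/9140 = -2012297947443/9140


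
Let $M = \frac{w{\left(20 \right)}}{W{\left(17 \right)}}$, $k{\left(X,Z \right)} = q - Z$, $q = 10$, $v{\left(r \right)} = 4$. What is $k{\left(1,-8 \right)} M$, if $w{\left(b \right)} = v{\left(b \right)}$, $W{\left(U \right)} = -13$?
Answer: $- \frac{72}{13} \approx -5.5385$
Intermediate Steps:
$w{\left(b \right)} = 4$
$k{\left(X,Z \right)} = 10 - Z$
$M = - \frac{4}{13}$ ($M = \frac{4}{-13} = 4 \left(- \frac{1}{13}\right) = - \frac{4}{13} \approx -0.30769$)
$k{\left(1,-8 \right)} M = \left(10 - -8\right) \left(- \frac{4}{13}\right) = \left(10 + 8\right) \left(- \frac{4}{13}\right) = 18 \left(- \frac{4}{13}\right) = - \frac{72}{13}$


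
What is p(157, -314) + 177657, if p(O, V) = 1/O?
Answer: 27892150/157 ≈ 1.7766e+5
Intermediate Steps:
p(157, -314) + 177657 = 1/157 + 177657 = 27892150/157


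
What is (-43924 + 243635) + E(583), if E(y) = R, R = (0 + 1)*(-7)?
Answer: 199704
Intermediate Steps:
R = -7 (R = 1*(-7) = -7)
E(y) = -7
(-43924 + 243635) + E(583) = (-43924 + 243635) - 7 = 199711 - 7 = 199704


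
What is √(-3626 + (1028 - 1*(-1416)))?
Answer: I*√1182 ≈ 34.38*I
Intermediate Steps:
√(-3626 + (1028 - 1*(-1416))) = √(-3626 + (1028 + 1416)) = √(-3626 + 2444) = √(-1182) = I*√1182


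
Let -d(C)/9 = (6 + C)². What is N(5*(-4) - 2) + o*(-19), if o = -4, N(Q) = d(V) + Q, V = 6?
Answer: -1242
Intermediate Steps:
d(C) = -9*(6 + C)²
N(Q) = -1296 + Q (N(Q) = -9*(6 + 6)² + Q = -9*12² + Q = -9*144 + Q = -1296 + Q)
N(5*(-4) - 2) + o*(-19) = (-1296 + (5*(-4) - 2)) - 4*(-19) = (-1296 + (-20 - 2)) + 76 = (-1296 - 22) + 76 = -1318 + 76 = -1242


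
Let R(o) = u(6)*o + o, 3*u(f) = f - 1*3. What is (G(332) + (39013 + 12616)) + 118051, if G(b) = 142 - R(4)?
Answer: 169814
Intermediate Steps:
u(f) = -1 + f/3 (u(f) = (f - 1*3)/3 = (f - 3)/3 = (-3 + f)/3 = -1 + f/3)
R(o) = 2*o (R(o) = (-1 + (⅓)*6)*o + o = (-1 + 2)*o + o = 1*o + o = o + o = 2*o)
G(b) = 134 (G(b) = 142 - 2*4 = 142 - 1*8 = 142 - 8 = 134)
(G(332) + (39013 + 12616)) + 118051 = (134 + (39013 + 12616)) + 118051 = (134 + 51629) + 118051 = 51763 + 118051 = 169814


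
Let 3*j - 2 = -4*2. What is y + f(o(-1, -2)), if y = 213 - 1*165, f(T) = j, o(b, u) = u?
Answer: 46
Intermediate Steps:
j = -2 (j = 2/3 + (-4*2)/3 = 2/3 + (1/3)*(-8) = 2/3 - 8/3 = -2)
f(T) = -2
y = 48 (y = 213 - 165 = 48)
y + f(o(-1, -2)) = 48 - 2 = 46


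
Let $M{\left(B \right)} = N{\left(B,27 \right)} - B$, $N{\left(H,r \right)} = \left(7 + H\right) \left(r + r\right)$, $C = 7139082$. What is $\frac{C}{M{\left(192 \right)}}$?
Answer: $\frac{1189847}{1759} \approx 676.43$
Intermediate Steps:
$N{\left(H,r \right)} = 2 r \left(7 + H\right)$ ($N{\left(H,r \right)} = \left(7 + H\right) 2 r = 2 r \left(7 + H\right)$)
$M{\left(B \right)} = 378 + 53 B$ ($M{\left(B \right)} = 2 \cdot 27 \left(7 + B\right) - B = \left(378 + 54 B\right) - B = 378 + 53 B$)
$\frac{C}{M{\left(192 \right)}} = \frac{7139082}{378 + 53 \cdot 192} = \frac{7139082}{378 + 10176} = \frac{7139082}{10554} = 7139082 \cdot \frac{1}{10554} = \frac{1189847}{1759}$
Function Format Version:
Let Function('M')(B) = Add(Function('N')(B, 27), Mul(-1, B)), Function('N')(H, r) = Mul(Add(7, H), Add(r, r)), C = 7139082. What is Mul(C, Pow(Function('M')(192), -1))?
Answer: Rational(1189847, 1759) ≈ 676.43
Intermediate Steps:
Function('N')(H, r) = Mul(2, r, Add(7, H)) (Function('N')(H, r) = Mul(Add(7, H), Mul(2, r)) = Mul(2, r, Add(7, H)))
Function('M')(B) = Add(378, Mul(53, B)) (Function('M')(B) = Add(Mul(2, 27, Add(7, B)), Mul(-1, B)) = Add(Add(378, Mul(54, B)), Mul(-1, B)) = Add(378, Mul(53, B)))
Mul(C, Pow(Function('M')(192), -1)) = Mul(7139082, Pow(Add(378, Mul(53, 192)), -1)) = Mul(7139082, Pow(Add(378, 10176), -1)) = Mul(7139082, Pow(10554, -1)) = Mul(7139082, Rational(1, 10554)) = Rational(1189847, 1759)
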